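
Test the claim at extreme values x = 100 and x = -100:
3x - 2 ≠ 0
x = 100: LHS = 3·100 - 2 = 298; 298 ≠ 0 — holds
x = -100: LHS = 3·(-100) - 2 = -302; -302 ≠ 0 — holds

Answer: Yes, holds for both x = 100 and x = -100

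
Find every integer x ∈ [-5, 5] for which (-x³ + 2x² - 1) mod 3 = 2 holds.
Holds for: {-4, -3, -1, 0, 2, 3, 5}
Fails for: {-5, -2, 1, 4}

Answer: {-4, -3, -1, 0, 2, 3, 5}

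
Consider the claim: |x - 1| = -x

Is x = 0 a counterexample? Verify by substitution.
Substitute x = 0 into the relation:
x = 0: LHS = |0 - 1| = |-1| = 1, RHS = -0 = 0; 1 = 0 — FAILS

Since the claim fails at x = 0, this value is a counterexample.

Answer: Yes, x = 0 is a counterexample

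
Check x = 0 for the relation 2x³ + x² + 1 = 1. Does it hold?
x = 0: LHS = 2·0³ + 0² + 1 = 1; 1 = 1 — holds

The relation is satisfied at x = 0.

Answer: Yes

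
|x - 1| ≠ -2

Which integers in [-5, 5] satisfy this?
An absolute value is never negative, so the left side is ≥ 0 for every x, while the right side is -2. Tightest case in [-5, 5] is x = 1:
x = 1: LHS = |1 - 1| = |0| = 0; 0 ≠ -2 — holds
Hence LHS − RHS is never 0, i.e. the two sides are never equal, so the relation holds for every integer in [-5, 5].

Answer: All integers in [-5, 5]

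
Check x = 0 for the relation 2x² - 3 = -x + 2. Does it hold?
x = 0: LHS = 2·0² - 3 = -3, RHS = -0 + 2 = 2; -3 = 2 — FAILS

The relation fails at x = 0, so x = 0 is a counterexample.

Answer: No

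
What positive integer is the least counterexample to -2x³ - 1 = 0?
Testing positive integers:
x = 1: LHS = -2·1³ - 1 = -3; -3 = 0 — FAILS  ← smallest positive counterexample

Answer: x = 1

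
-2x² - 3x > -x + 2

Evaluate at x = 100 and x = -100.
x = 100: LHS = -2·100² - 3·100 = -20300, RHS = -100 + 2 = -98; -20300 > -98 — FAILS
x = -100: LHS = -2·(-100)² - 3·(-100) = -19700, RHS = -(-100) + 2 = 102; -19700 > 102 — FAILS

Answer: No, fails for both x = 100 and x = -100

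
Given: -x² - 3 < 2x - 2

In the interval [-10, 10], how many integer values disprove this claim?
Counterexamples in [-10, 10]: {-1}.

Counting them gives 1 values.

Answer: 1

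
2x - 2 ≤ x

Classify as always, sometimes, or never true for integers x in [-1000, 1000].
Holds at x = 0: LHS = 2·0 - 2 = -2; -2 ≤ 0 — holds
Fails at x = 3: LHS = 2·3 - 2 = 4; 4 ≤ 3 — FAILS
It is satisfied by some integers in the range but not all.

Answer: Sometimes true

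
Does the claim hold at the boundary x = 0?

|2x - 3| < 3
x = 0: LHS = |2·0 - 3| = |-3| = 3; 3 < 3 — FAILS

The relation fails at x = 0, so x = 0 is a counterexample.

Answer: No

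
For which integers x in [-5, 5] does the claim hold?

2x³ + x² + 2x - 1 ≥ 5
Holds for: {2, 3, 4, 5}
Fails for: {-5, -4, -3, -2, -1, 0, 1}

Answer: {2, 3, 4, 5}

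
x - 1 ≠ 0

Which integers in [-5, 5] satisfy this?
Holds for: {-5, -4, -3, -2, -1, 0, 2, 3, 4, 5}
Fails for: {1}

Answer: {-5, -4, -3, -2, -1, 0, 2, 3, 4, 5}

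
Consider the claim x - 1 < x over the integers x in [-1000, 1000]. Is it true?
Over all integers in [-1000, 1000], LHS − RHS is largest at x = 0, where it equals -1:
x = 0: LHS = 0 - 1 = -1; -1 < 0 — holds
At the ends of the range:
x = -1000: LHS = (-1000) - 1 = -1001; -1001 < -1000 — holds
x = 1000: LHS = 1000 - 1 = 999; 999 < 1000 — holds
Hence LHS − RHS is never zero or positive, i.e. LHS < RHS throughout, so the relation holds for every integer in [-1000, 1000].

No counterexample exists.

Answer: True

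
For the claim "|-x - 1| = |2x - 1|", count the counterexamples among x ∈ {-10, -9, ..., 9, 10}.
Counterexamples in [-10, 10]: {-10, -9, -8, -7, -6, -5, -4, -3, -2, -1, 1, 3, 4, 5, 6, 7, 8, 9, 10}.

Counting them gives 19 values.

Answer: 19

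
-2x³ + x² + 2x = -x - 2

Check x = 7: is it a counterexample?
Substitute x = 7 into the relation:
x = 7: LHS = -2·7³ + 7² + 2·7 = -623, RHS = -7 - 2 = -9; -623 = -9 — FAILS

Since the claim fails at x = 7, this value is a counterexample.

Answer: Yes, x = 7 is a counterexample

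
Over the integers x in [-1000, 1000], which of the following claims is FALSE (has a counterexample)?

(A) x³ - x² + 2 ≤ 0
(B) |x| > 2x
(A) x = 0: LHS = 0³ - 0² + 2 = 2; 2 ≤ 0 — FAILS
(B) x = 0: LHS = |0| = 0, RHS = 2·0 = 0; 0 > 0 — FAILS

Answer: Both A and B are false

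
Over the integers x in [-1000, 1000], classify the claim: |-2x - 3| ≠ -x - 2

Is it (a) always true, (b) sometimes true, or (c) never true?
Over all integers in [-1000, 1000], LHS − RHS is always positive; it is smallest at x = -2, where it equals 1:
x = -2: LHS = |-2·(-2) - 3| = |1| = 1, RHS = -(-2) - 2 = 0; 1 ≠ 0 — holds
At the ends of the range:
x = -1000: LHS = |-2·(-1000) - 3| = |1997| = 1997, RHS = -(-1000) - 2 = 998; 1997 ≠ 998 — holds
x = 1000: LHS = |-2·1000 - 3| = |-2003| = 2003, RHS = -1000 - 2 = -1002; 2003 ≠ -1002 — holds
Hence LHS − RHS is never 0, i.e. the two sides are never equal, so the relation holds for every integer in [-1000, 1000].

No counterexample exists.

Answer: Always true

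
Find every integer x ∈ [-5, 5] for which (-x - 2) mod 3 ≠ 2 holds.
Holds for: {-5, -3, -2, 0, 1, 3, 4}
Fails for: {-4, -1, 2, 5}

Answer: {-5, -3, -2, 0, 1, 3, 4}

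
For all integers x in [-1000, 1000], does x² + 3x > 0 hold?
The claim fails at x = 0:
x = 0: LHS = 0² + 3·0 = 0; 0 > 0 — FAILS

Because a single integer refutes it, the statement is false.

Answer: False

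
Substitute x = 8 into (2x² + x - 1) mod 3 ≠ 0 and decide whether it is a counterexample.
Substitute x = 8 into the relation:
x = 8: LHS = (2·8² + 8 - 1) mod 3 = 135 mod 3 = 0; 0 ≠ 0 — FAILS

Since the claim fails at x = 8, this value is a counterexample.

Answer: Yes, x = 8 is a counterexample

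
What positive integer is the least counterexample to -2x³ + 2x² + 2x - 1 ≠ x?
Testing positive integers:
x = 1: LHS = -2·1³ + 2·1² + 2·1 - 1 = 1; 1 ≠ 1 — FAILS  ← smallest positive counterexample

Answer: x = 1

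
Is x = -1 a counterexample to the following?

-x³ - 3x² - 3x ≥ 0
Substitute x = -1 into the relation:
x = -1: LHS = -(-1)³ - 3·(-1)² - 3·(-1) = 1; 1 ≥ 0 — holds

The claim holds here, so x = -1 is not a counterexample. (A counterexample exists elsewhere, e.g. x = 1.)

Answer: No, x = -1 is not a counterexample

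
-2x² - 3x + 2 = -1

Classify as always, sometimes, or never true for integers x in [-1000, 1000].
Track d = LHS − RHS over the integers in [-1000, 1000]. Equality would need d = 0, but d changes sign only between consecutive integers, jumping over 0:
x = -3: LHS = -2·(-3)² - 3·(-3) + 2 = -7; -7 = -1 — FAILS  (d = -6)
x = -2: LHS = -2·(-2)² - 3·(-2) + 2 = 0; 0 = -1 — FAILS  (d = 1)
x = 0: LHS = -2·0² - 3·0 + 2 = 2; 2 = -1 — FAILS  (d = 3)
x = 1: LHS = -2·1² - 3·1 + 2 = -3; -3 = -1 — FAILS  (d = -2)
Away from these crossings d keeps a constant sign, and checking every integer in [-1000, 1000] confirms d ≠ 0 throughout. Hence the two sides are never equal, so the claimed relation (=) fails for every integer in [-1000, 1000].

No integer in the range satisfies it.

Answer: Never true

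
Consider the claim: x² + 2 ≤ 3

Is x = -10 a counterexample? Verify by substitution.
Substitute x = -10 into the relation:
x = -10: LHS = (-10)² + 2 = 102; 102 ≤ 3 — FAILS

Since the claim fails at x = -10, this value is a counterexample.

Answer: Yes, x = -10 is a counterexample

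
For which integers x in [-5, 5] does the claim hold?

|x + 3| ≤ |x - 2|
Holds for: {-5, -4, -3, -2, -1}
Fails for: {0, 1, 2, 3, 4, 5}

Answer: {-5, -4, -3, -2, -1}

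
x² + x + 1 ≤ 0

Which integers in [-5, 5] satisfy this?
Over all integers in [-5, 5], LHS − RHS is smallest at x = 0, where it equals 1:
x = 0: LHS = 0² + 0 + 1 = 1; 1 ≤ 0 — FAILS
At the ends of the range:
x = -5: LHS = (-5)² + (-5) + 1 = 21; 21 ≤ 0 — FAILS
x = 5: LHS = 5² + 5 + 1 = 31; 31 ≤ 0 — FAILS
Hence LHS − RHS is never zero or negative, i.e. LHS > RHS throughout, so the claimed relation (≤) fails for every integer in [-5, 5].

Answer: None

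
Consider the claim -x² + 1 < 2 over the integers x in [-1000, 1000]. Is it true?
Over all integers in [-1000, 1000], LHS − RHS is largest at x = 0, where it equals -1:
x = 0: LHS = -0² + 1 = 1; 1 < 2 — holds
At the ends of the range:
x = -1000: LHS = -(-1000)² + 1 = -999999; -999999 < 2 — holds
x = 1000: LHS = -1000² + 1 = -999999; -999999 < 2 — holds
Hence LHS − RHS is never zero or positive, i.e. LHS < RHS throughout, so the relation holds for every integer in [-1000, 1000].

No counterexample exists.

Answer: True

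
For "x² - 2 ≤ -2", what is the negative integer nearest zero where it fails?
Testing negative integers from -1 downward:
x = -1: LHS = (-1)² - 2 = -1; -1 ≤ -2 — FAILS  ← closest negative counterexample to 0

Answer: x = -1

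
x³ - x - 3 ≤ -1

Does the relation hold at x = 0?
x = 0: LHS = 0³ - 0 - 3 = -3; -3 ≤ -1 — holds

The relation is satisfied at x = 0.

Answer: Yes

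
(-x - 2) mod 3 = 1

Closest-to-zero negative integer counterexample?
Testing negative integers from -1 downward:
x = -1: LHS = (-(-1) - 2) mod 3 = (-1) mod 3 = 2; 2 = 1 — FAILS  ← closest negative counterexample to 0

Answer: x = -1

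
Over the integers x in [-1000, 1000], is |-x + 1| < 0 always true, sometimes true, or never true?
An absolute value is never negative, so the left side is ≥ 0 for every x, while the right side is 0. Tightest case in [-1000, 1000] is x = 1:
x = 1: LHS = |-1 + 1| = |0| = 0; 0 < 0 — FAILS
Hence LHS − RHS is never negative, i.e. LHS ≥ RHS throughout, so the claimed relation (<) fails for every integer in [-1000, 1000].

No integer in the range satisfies it.

Answer: Never true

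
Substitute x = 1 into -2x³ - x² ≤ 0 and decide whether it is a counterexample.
Substitute x = 1 into the relation:
x = 1: LHS = -2·1³ - 1² = -3; -3 ≤ 0 — holds

The claim holds here, so x = 1 is not a counterexample. (A counterexample exists elsewhere, e.g. x = -1.)

Answer: No, x = 1 is not a counterexample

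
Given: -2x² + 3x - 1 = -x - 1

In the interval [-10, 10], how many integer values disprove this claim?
Counterexamples in [-10, 10]: {-10, -9, -8, -7, -6, -5, -4, -3, -2, -1, 1, 3, 4, 5, 6, 7, 8, 9, 10}.

Counting them gives 19 values.

Answer: 19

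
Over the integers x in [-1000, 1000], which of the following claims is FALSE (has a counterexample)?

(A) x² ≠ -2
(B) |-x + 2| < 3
(A) Over all integers in [-1000, 1000], LHS − RHS is always positive; it is smallest at x = 0, where it equals 2:
x = 0: LHS = 0² = 0; 0 ≠ -2 — holds
At the ends of the range:
x = -1000: LHS = (-1000)² = 1000000; 1000000 ≠ -2 — holds
x = 1000: LHS = 1000² = 1000000; 1000000 ≠ -2 — holds
Hence LHS − RHS is never 0, i.e. the two sides are never equal, so the relation holds for every integer in [-1000, 1000].

(B) x = -1: LHS = |-(-1) + 2| = |3| = 3; 3 < 3 — FAILS

Only (B) has a counterexample.

Answer: B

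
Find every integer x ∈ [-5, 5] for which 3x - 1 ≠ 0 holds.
Track d = LHS − RHS over the integers in [-5, 5]. Equality would need d = 0, but d changes sign only between consecutive integers, jumping over 0:
x = 0: LHS = 3·0 - 1 = -1; -1 ≠ 0 — holds  (d = -1)
x = 1: LHS = 3·1 - 1 = 2; 2 ≠ 0 — holds  (d = 2)
Away from these crossings d keeps a constant sign, and checking every integer in [-5, 5] confirms d ≠ 0 throughout. Hence the two sides are never equal, so the relation holds for every integer in [-5, 5].

Answer: All integers in [-5, 5]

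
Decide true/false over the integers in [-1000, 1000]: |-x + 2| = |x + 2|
The claim fails at x = 1:
x = 1: LHS = |-1 + 2| = |1| = 1, RHS = |1 + 2| = |3| = 3; 1 = 3 — FAILS

Because a single integer refutes it, the statement is false.

Answer: False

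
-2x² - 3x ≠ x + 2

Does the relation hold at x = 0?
x = 0: LHS = -2·0² - 3·0 = 0, RHS = 0 + 2 = 2; 0 ≠ 2 — holds

The relation is satisfied at x = 0.

Answer: Yes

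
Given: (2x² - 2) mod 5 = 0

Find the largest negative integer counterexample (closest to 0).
Testing negative integers from -1 downward:
x = -1: LHS = (2·(-1)² - 2) mod 5 = 0 mod 5 = 0; 0 = 0 — holds
x = -2: LHS = (2·(-2)² - 2) mod 5 = 6 mod 5 = 1; 1 = 0 — FAILS  ← closest negative counterexample to 0

Answer: x = -2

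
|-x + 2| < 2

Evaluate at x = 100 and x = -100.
x = 100: LHS = |-100 + 2| = |-98| = 98; 98 < 2 — FAILS
x = -100: LHS = |-(-100) + 2| = |102| = 102; 102 < 2 — FAILS

Answer: No, fails for both x = 100 and x = -100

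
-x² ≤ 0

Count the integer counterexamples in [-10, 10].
Over all integers in [-10, 10], LHS − RHS is largest at x = 0, where it equals 0:
x = 0: LHS = -0² = 0; 0 ≤ 0 — holds
At the ends of the range:
x = -10: LHS = -(-10)² = -100; -100 ≤ 0 — holds
x = 10: LHS = -10² = -100; -100 ≤ 0 — holds
Hence LHS − RHS is never positive, i.e. LHS ≤ RHS throughout, so the relation holds for every integer in [-10, 10].

No counterexample appears in that range.

Answer: 0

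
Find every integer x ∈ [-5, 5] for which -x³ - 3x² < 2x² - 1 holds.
Holds for: {-4, -3, -2, -1, 1, 2, 3, 4, 5}
Fails for: {-5, 0}

Answer: {-4, -3, -2, -1, 1, 2, 3, 4, 5}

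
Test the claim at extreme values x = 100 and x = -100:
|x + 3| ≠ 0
x = 100: LHS = |100 + 3| = |103| = 103; 103 ≠ 0 — holds
x = -100: LHS = |(-100) + 3| = |-97| = 97; 97 ≠ 0 — holds

Answer: Yes, holds for both x = 100 and x = -100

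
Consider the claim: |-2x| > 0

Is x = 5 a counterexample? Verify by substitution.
Substitute x = 5 into the relation:
x = 5: LHS = |-2·5| = |-10| = 10; 10 > 0 — holds

The claim holds here, so x = 5 is not a counterexample. (A counterexample exists elsewhere, e.g. x = 0.)

Answer: No, x = 5 is not a counterexample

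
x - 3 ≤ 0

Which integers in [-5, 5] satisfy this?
Holds for: {-5, -4, -3, -2, -1, 0, 1, 2, 3}
Fails for: {4, 5}

Answer: {-5, -4, -3, -2, -1, 0, 1, 2, 3}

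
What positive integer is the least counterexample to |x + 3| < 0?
Testing positive integers:
x = 1: LHS = |1 + 3| = |4| = 4; 4 < 0 — FAILS  ← smallest positive counterexample

Answer: x = 1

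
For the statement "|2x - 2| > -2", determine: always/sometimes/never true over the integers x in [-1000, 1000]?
An absolute value is never negative, so the left side is ≥ 0 for every x, while the right side is -2. Tightest case in [-1000, 1000] is x = 1:
x = 1: LHS = |2·1 - 2| = |0| = 0; 0 > -2 — holds
Hence LHS − RHS is never zero or negative, i.e. LHS > RHS throughout, so the relation holds for every integer in [-1000, 1000].

No counterexample exists.

Answer: Always true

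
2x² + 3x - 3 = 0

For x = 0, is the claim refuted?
Substitute x = 0 into the relation:
x = 0: LHS = 2·0² + 3·0 - 3 = -3; -3 = 0 — FAILS

Since the claim fails at x = 0, this value is a counterexample.

Answer: Yes, x = 0 is a counterexample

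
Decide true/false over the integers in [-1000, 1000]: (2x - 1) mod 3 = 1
The claim fails at x = 0:
x = 0: LHS = (2·0 - 1) mod 3 = (-1) mod 3 = 2; 2 = 1 — FAILS

Because a single integer refutes it, the statement is false.

Answer: False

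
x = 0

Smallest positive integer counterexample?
Testing positive integers:
x = 1: 1 = 0 — FAILS  ← smallest positive counterexample

Answer: x = 1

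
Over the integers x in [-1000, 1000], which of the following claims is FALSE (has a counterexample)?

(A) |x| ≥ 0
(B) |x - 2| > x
(A) An absolute value is never negative, so the left side is ≥ 0 for every x, while the right side is 0. Tightest case in [-1000, 1000] is x = 0:
x = 0: LHS = |0| = 0; 0 ≥ 0 — holds
Hence LHS − RHS is never negative, i.e. LHS ≥ RHS throughout, so the relation holds for every integer in [-1000, 1000].

(B) x = 1: LHS = |1 - 2| = |-1| = 1; 1 > 1 — FAILS

Only (B) has a counterexample.

Answer: B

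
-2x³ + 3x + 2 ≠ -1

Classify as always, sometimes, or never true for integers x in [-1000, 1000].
Track d = LHS − RHS over the integers in [-1000, 1000]. Equality would need d = 0, but d changes sign only between consecutive integers, jumping over 0:
x = 1: LHS = -2·1³ + 3·1 + 2 = 3; 3 ≠ -1 — holds  (d = 4)
x = 2: LHS = -2·2³ + 3·2 + 2 = -8; -8 ≠ -1 — holds  (d = -7)
Away from these crossings d keeps a constant sign, and checking every integer in [-1000, 1000] confirms d ≠ 0 throughout. Hence the two sides are never equal, so the relation holds for every integer in [-1000, 1000].

No counterexample exists.

Answer: Always true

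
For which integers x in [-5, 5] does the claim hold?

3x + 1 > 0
Holds for: {0, 1, 2, 3, 4, 5}
Fails for: {-5, -4, -3, -2, -1}

Answer: {0, 1, 2, 3, 4, 5}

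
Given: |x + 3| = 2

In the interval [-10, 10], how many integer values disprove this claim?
Counterexamples in [-10, 10]: {-10, -9, -8, -7, -6, -4, -3, -2, 0, 1, 2, 3, 4, 5, 6, 7, 8, 9, 10}.

Counting them gives 19 values.

Answer: 19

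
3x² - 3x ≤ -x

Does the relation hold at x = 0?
x = 0: LHS = 3·0² - 3·0 = 0, RHS = -0 = 0; 0 ≤ 0 — holds

The relation is satisfied at x = 0.

Answer: Yes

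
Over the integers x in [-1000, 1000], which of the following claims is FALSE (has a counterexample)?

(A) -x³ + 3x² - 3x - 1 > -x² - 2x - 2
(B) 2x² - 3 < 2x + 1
(A) x = 4: LHS = -4³ + 3·4² - 3·4 - 1 = -29, RHS = -4² - 2·4 - 2 = -26; -29 > -26 — FAILS
(B) x = -1: LHS = 2·(-1)² - 3 = -1, RHS = 2·(-1) + 1 = -1; -1 < -1 — FAILS

Answer: Both A and B are false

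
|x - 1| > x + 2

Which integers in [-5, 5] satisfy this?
Holds for: {-5, -4, -3, -2, -1}
Fails for: {0, 1, 2, 3, 4, 5}

Answer: {-5, -4, -3, -2, -1}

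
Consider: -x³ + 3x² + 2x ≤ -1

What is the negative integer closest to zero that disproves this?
Testing negative integers from -1 downward:
x = -1: LHS = -(-1)³ + 3·(-1)² + 2·(-1) = 2; 2 ≤ -1 — FAILS  ← closest negative counterexample to 0

Answer: x = -1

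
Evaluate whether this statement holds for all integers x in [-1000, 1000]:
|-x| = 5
The claim fails at x = 0:
x = 0: LHS = |-0| = |0| = 0; 0 = 5 — FAILS

Because a single integer refutes it, the statement is false.

Answer: False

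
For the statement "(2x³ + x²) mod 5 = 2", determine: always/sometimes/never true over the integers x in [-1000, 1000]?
For a polynomial with integer coefficients, its value mod 5 depends only on x mod 5, so it suffices to check one representative of each residue class, x = 0, 1, 2, 3, 4:
x = 0: LHS = (2·0³ + 0²) mod 5 = 0 mod 5 = 0; 0 = 2 — FAILS
x = 1: LHS = (2·1³ + 1²) mod 5 = 3 mod 5 = 3; 3 = 2 — FAILS
x = 2: LHS = (2·2³ + 2²) mod 5 = 20 mod 5 = 0; 0 = 2 — FAILS
x = 3: LHS = (2·3³ + 3²) mod 5 = 63 mod 5 = 3; 3 = 2 — FAILS
x = 4: LHS = (2·4³ + 4²) mod 5 = 144 mod 5 = 4; 4 = 2 — FAILS
The relation fails in every residue class, so the claimed relation (=) fails for every integer in [-1000, 1000].

No integer in the range satisfies it.

Answer: Never true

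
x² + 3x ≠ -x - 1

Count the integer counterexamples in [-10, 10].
Track d = LHS − RHS over the integers in [-10, 10]. Equality would need d = 0, but d changes sign only between consecutive integers, jumping over 0:
x = -4: LHS = (-4)² + 3·(-4) = 4, RHS = -(-4) - 1 = 3; 4 ≠ 3 — holds  (d = 1)
x = -3: LHS = (-3)² + 3·(-3) = 0, RHS = -(-3) - 1 = 2; 0 ≠ 2 — holds  (d = -2)
x = -1: LHS = (-1)² + 3·(-1) = -2, RHS = -(-1) - 1 = 0; -2 ≠ 0 — holds  (d = -2)
x = 0: LHS = 0² + 3·0 = 0, RHS = -0 - 1 = -1; 0 ≠ -1 — holds  (d = 1)
Away from these crossings d keeps a constant sign, and checking every integer in [-10, 10] confirms d ≠ 0 throughout. Hence the two sides are never equal, so the relation holds for every integer in [-10, 10].

No counterexample appears in that range.

Answer: 0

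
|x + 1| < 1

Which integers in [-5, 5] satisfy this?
Holds for: {-1}
Fails for: {-5, -4, -3, -2, 0, 1, 2, 3, 4, 5}

Answer: {-1}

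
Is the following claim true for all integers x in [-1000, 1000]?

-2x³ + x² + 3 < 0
The claim fails at x = 0:
x = 0: LHS = -2·0³ + 0² + 3 = 3; 3 < 0 — FAILS

Because a single integer refutes it, the statement is false.

Answer: False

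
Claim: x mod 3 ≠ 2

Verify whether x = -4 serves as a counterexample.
Substitute x = -4 into the relation:
x = -4: LHS = (-4) mod 3 = 2; 2 ≠ 2 — FAILS

Since the claim fails at x = -4, this value is a counterexample.

Answer: Yes, x = -4 is a counterexample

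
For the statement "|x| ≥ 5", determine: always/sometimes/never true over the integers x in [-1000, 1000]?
Holds at x = 5: LHS = |5| = 5; 5 ≥ 5 — holds
Fails at x = 0: LHS = |0| = 0; 0 ≥ 5 — FAILS
It is satisfied by some integers in the range but not all.

Answer: Sometimes true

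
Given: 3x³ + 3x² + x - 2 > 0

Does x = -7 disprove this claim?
Substitute x = -7 into the relation:
x = -7: LHS = 3·(-7)³ + 3·(-7)² + (-7) - 2 = -891; -891 > 0 — FAILS

Since the claim fails at x = -7, this value is a counterexample.

Answer: Yes, x = -7 is a counterexample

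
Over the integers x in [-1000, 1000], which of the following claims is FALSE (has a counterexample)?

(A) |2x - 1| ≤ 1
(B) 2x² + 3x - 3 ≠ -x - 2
(A) x = -1: LHS = |2·(-1) - 1| = |-3| = 3; 3 ≤ 1 — FAILS

(B) Track d = LHS − RHS over the integers in [-1000, 1000]. Equality would need d = 0, but d changes sign only between consecutive integers, jumping over 0:
x = -3: LHS = 2·(-3)² + 3·(-3) - 3 = 6, RHS = -(-3) - 2 = 1; 6 ≠ 1 — holds  (d = 5)
x = -2: LHS = 2·(-2)² + 3·(-2) - 3 = -1, RHS = -(-2) - 2 = 0; -1 ≠ 0 — holds  (d = -1)
x = 0: LHS = 2·0² + 3·0 - 3 = -3, RHS = -0 - 2 = -2; -3 ≠ -2 — holds  (d = -1)
x = 1: LHS = 2·1² + 3·1 - 3 = 2, RHS = -1 - 2 = -3; 2 ≠ -3 — holds  (d = 5)
Away from these crossings d keeps a constant sign, and checking every integer in [-1000, 1000] confirms d ≠ 0 throughout. Hence the two sides are never equal, so the relation holds for every integer in [-1000, 1000].

Only (A) has a counterexample.

Answer: A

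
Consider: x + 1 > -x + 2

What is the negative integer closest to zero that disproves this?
Testing negative integers from -1 downward:
x = -1: LHS = (-1) + 1 = 0, RHS = -(-1) + 2 = 3; 0 > 3 — FAILS  ← closest negative counterexample to 0

Answer: x = -1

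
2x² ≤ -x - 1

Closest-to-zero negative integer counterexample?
Testing negative integers from -1 downward:
x = -1: LHS = 2·(-1)² = 2, RHS = -(-1) - 1 = 0; 2 ≤ 0 — FAILS  ← closest negative counterexample to 0

Answer: x = -1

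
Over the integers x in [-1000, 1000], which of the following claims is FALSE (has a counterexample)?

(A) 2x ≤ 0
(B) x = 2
(A) x = 1: LHS = 2·1 = 2; 2 ≤ 0 — FAILS
(B) x = 0: 0 = 2 — FAILS

Answer: Both A and B are false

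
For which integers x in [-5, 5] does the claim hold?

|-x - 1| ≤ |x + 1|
Over all integers in [-5, 5], LHS − RHS is largest at x = 0, where it equals 0:
x = 0: LHS = |-0 - 1| = |-1| = 1, RHS = |0 + 1| = |1| = 1; 1 ≤ 1 — holds
At the ends of the range:
x = -5: LHS = |-(-5) - 1| = |4| = 4, RHS = |(-5) + 1| = |-4| = 4; 4 ≤ 4 — holds
x = 5: LHS = |-5 - 1| = |-6| = 6, RHS = |5 + 1| = |6| = 6; 6 ≤ 6 — holds
Hence LHS − RHS is never positive, i.e. LHS ≤ RHS throughout, so the relation holds for every integer in [-5, 5].

Answer: All integers in [-5, 5]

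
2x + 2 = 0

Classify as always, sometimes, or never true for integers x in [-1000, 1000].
Holds at x = -1: LHS = 2·(-1) + 2 = 0; 0 = 0 — holds
Fails at x = 0: LHS = 2·0 + 2 = 2; 2 = 0 — FAILS
It is satisfied by some integers in the range but not all.

Answer: Sometimes true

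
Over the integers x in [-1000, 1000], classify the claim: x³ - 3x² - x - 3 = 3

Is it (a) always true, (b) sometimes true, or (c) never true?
Track d = LHS − RHS over the integers in [-1000, 1000]. Equality would need d = 0, but d changes sign only between consecutive integers, jumping over 0:
x = 3: LHS = 3³ - 3·3² - 3 - 3 = -6; -6 = 3 — FAILS  (d = -9)
x = 4: LHS = 4³ - 3·4² - 4 - 3 = 9; 9 = 3 — FAILS  (d = 6)
Away from these crossings d keeps a constant sign, and checking every integer in [-1000, 1000] confirms d ≠ 0 throughout. Hence the two sides are never equal, so the claimed relation (=) fails for every integer in [-1000, 1000].

No integer in the range satisfies it.

Answer: Never true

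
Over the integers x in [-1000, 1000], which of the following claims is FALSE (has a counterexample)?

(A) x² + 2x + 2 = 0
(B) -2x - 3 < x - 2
(A) x = 0: LHS = 0² + 2·0 + 2 = 2; 2 = 0 — FAILS
(B) x = -1: LHS = -2·(-1) - 3 = -1, RHS = (-1) - 2 = -3; -1 < -3 — FAILS

Answer: Both A and B are false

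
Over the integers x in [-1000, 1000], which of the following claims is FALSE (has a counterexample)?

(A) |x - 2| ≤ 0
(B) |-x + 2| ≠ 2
(A) x = 0: LHS = |0 - 2| = |-2| = 2; 2 ≤ 0 — FAILS
(B) x = 0: LHS = |-0 + 2| = |2| = 2; 2 ≠ 2 — FAILS

Answer: Both A and B are false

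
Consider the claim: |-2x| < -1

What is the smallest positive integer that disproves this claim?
Testing positive integers:
x = 1: LHS = |-2·1| = |-2| = 2; 2 < -1 — FAILS  ← smallest positive counterexample

Answer: x = 1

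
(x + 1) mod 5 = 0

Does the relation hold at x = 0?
x = 0: LHS = (0 + 1) mod 5 = 1 mod 5 = 1; 1 = 0 — FAILS

The relation fails at x = 0, so x = 0 is a counterexample.

Answer: No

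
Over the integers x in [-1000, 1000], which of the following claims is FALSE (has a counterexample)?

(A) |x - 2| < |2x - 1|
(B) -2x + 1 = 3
(A) x = 0: LHS = |0 - 2| = |-2| = 2, RHS = |2·0 - 1| = |-1| = 1; 2 < 1 — FAILS
(B) x = 0: LHS = -2·0 + 1 = 1; 1 = 3 — FAILS

Answer: Both A and B are false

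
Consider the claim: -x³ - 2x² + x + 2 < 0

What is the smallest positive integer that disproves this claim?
Testing positive integers:
x = 1: LHS = -1³ - 2·1² + 1 + 2 = 0; 0 < 0 — FAILS  ← smallest positive counterexample

Answer: x = 1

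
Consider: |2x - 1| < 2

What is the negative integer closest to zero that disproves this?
Testing negative integers from -1 downward:
x = -1: LHS = |2·(-1) - 1| = |-3| = 3; 3 < 2 — FAILS  ← closest negative counterexample to 0

Answer: x = -1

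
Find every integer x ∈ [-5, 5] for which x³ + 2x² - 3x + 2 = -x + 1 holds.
Track d = LHS − RHS over the integers in [-5, 5]. Equality would need d = 0, but d changes sign only between consecutive integers, jumping over 0:
x = -3: LHS = (-3)³ + 2·(-3)² - 3·(-3) + 2 = 2, RHS = -(-3) + 1 = 4; 2 = 4 — FAILS  (d = -2)
x = -2: LHS = (-2)³ + 2·(-2)² - 3·(-2) + 2 = 8, RHS = -(-2) + 1 = 3; 8 = 3 — FAILS  (d = 5)
Away from these crossings d keeps a constant sign, and checking every integer in [-5, 5] confirms d ≠ 0 throughout. Hence the two sides are never equal, so the claimed relation (=) fails for every integer in [-5, 5].

Answer: None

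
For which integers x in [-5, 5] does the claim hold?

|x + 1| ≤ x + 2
Holds for: {-1, 0, 1, 2, 3, 4, 5}
Fails for: {-5, -4, -3, -2}

Answer: {-1, 0, 1, 2, 3, 4, 5}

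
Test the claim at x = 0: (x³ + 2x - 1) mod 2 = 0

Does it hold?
x = 0: LHS = (0³ + 2·0 - 1) mod 2 = (-1) mod 2 = 1; 1 = 0 — FAILS

The relation fails at x = 0, so x = 0 is a counterexample.

Answer: No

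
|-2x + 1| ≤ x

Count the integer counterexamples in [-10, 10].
Counterexamples in [-10, 10]: {-10, -9, -8, -7, -6, -5, -4, -3, -2, -1, 0, 2, 3, 4, 5, 6, 7, 8, 9, 10}.

Counting them gives 20 values.

Answer: 20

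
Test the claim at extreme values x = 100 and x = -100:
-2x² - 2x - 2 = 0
x = 100: LHS = -2·100² - 2·100 - 2 = -20202; -20202 = 0 — FAILS
x = -100: LHS = -2·(-100)² - 2·(-100) - 2 = -19802; -19802 = 0 — FAILS

Answer: No, fails for both x = 100 and x = -100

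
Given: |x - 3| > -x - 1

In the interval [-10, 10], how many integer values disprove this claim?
Over all integers in [-10, 10], LHS − RHS is smallest at x = 0, where it equals 4:
x = 0: LHS = |0 - 3| = |-3| = 3, RHS = -0 - 1 = -1; 3 > -1 — holds
At the ends of the range:
x = -10: LHS = |(-10) - 3| = |-13| = 13, RHS = -(-10) - 1 = 9; 13 > 9 — holds
x = 10: LHS = |10 - 3| = |7| = 7, RHS = -10 - 1 = -11; 7 > -11 — holds
Hence LHS − RHS is never zero or negative, i.e. LHS > RHS throughout, so the relation holds for every integer in [-10, 10].

No counterexample appears in that range.

Answer: 0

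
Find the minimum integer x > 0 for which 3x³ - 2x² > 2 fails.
Testing positive integers:
x = 1: LHS = 3·1³ - 2·1² = 1; 1 > 2 — FAILS  ← smallest positive counterexample

Answer: x = 1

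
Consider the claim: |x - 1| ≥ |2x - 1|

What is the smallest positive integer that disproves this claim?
Testing positive integers:
x = 1: LHS = |1 - 1| = |0| = 0, RHS = |2·1 - 1| = |1| = 1; 0 ≥ 1 — FAILS  ← smallest positive counterexample

Answer: x = 1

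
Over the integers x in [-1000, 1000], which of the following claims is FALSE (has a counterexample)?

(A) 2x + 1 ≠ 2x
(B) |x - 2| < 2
(A) Over all integers in [-1000, 1000], LHS − RHS is always positive; it is smallest at x = 0, where it equals 1:
x = 0: LHS = 2·0 + 1 = 1, RHS = 2·0 = 0; 1 ≠ 0 — holds
At the ends of the range:
x = -1000: LHS = 2·(-1000) + 1 = -1999, RHS = 2·(-1000) = -2000; -1999 ≠ -2000 — holds
x = 1000: LHS = 2·1000 + 1 = 2001, RHS = 2·1000 = 2000; 2001 ≠ 2000 — holds
Hence LHS − RHS is never 0, i.e. the two sides are never equal, so the relation holds for every integer in [-1000, 1000].

(B) x = 0: LHS = |0 - 2| = |-2| = 2; 2 < 2 — FAILS

Only (B) has a counterexample.

Answer: B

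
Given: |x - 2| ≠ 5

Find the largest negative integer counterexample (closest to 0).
Testing negative integers from -1 downward:
x = -1: LHS = |(-1) - 2| = |-3| = 3; 3 ≠ 5 — holds
x = -2: LHS = |(-2) - 2| = |-4| = 4; 4 ≠ 5 — holds
x = -3: LHS = |(-3) - 2| = |-5| = 5; 5 ≠ 5 — FAILS  ← closest negative counterexample to 0

Answer: x = -3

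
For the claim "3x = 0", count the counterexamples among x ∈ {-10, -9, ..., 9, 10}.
Counterexamples in [-10, 10]: {-10, -9, -8, -7, -6, -5, -4, -3, -2, -1, 1, 2, 3, 4, 5, 6, 7, 8, 9, 10}.

Counting them gives 20 values.

Answer: 20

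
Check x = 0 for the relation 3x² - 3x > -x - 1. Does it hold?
x = 0: LHS = 3·0² - 3·0 = 0, RHS = -0 - 1 = -1; 0 > -1 — holds

The relation is satisfied at x = 0.

Answer: Yes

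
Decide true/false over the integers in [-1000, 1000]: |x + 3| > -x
The claim fails at x = -2:
x = -2: LHS = |(-2) + 3| = |1| = 1, RHS = -(-2) = 2; 1 > 2 — FAILS

Because a single integer refutes it, the statement is false.

Answer: False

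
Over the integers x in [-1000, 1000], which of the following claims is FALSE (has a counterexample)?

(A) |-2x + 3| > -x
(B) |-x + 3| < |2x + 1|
(A) Over all integers in [-1000, 1000], LHS − RHS is smallest at x = 1, where it equals 2:
x = 1: LHS = |-2·1 + 3| = |1| = 1; 1 > -1 — holds
At the ends of the range:
x = -1000: LHS = |-2·(-1000) + 3| = |2003| = 2003, RHS = -(-1000) = 1000; 2003 > 1000 — holds
x = 1000: LHS = |-2·1000 + 3| = |-1997| = 1997; 1997 > -1000 — holds
Hence LHS − RHS is never zero or negative, i.e. LHS > RHS throughout, so the relation holds for every integer in [-1000, 1000].

(B) x = 0: LHS = |-0 + 3| = |3| = 3, RHS = |2·0 + 1| = |1| = 1; 3 < 1 — FAILS

Only (B) has a counterexample.

Answer: B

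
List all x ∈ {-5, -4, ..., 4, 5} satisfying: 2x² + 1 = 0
Over all integers in [-5, 5], LHS − RHS is always positive; it is smallest at x = 0, where it equals 1:
x = 0: LHS = 2·0² + 1 = 1; 1 = 0 — FAILS
At the ends of the range:
x = -5: LHS = 2·(-5)² + 1 = 51; 51 = 0 — FAILS
x = 5: LHS = 2·5² + 1 = 51; 51 = 0 — FAILS
Hence LHS − RHS is never 0, i.e. the two sides are never equal, so the claimed relation (=) fails for every integer in [-5, 5].

Answer: None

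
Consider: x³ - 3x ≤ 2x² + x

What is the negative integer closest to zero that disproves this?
Testing negative integers from -1 downward:
x = -1: LHS = (-1)³ - 3·(-1) = 2, RHS = 2·(-1)² + (-1) = 1; 2 ≤ 1 — FAILS  ← closest negative counterexample to 0

Answer: x = -1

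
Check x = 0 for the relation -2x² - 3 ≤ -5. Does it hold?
x = 0: LHS = -2·0² - 3 = -3; -3 ≤ -5 — FAILS

The relation fails at x = 0, so x = 0 is a counterexample.

Answer: No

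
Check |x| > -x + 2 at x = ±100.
x = 100: LHS = |100| = 100, RHS = -100 + 2 = -98; 100 > -98 — holds
x = -100: LHS = |-100| = 100, RHS = -(-100) + 2 = 102; 100 > 102 — FAILS

Answer: Partially: holds for x = 100, fails for x = -100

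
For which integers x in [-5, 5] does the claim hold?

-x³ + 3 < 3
Holds for: {1, 2, 3, 4, 5}
Fails for: {-5, -4, -3, -2, -1, 0}

Answer: {1, 2, 3, 4, 5}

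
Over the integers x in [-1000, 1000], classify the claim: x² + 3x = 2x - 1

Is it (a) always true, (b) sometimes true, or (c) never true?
Over all integers in [-1000, 1000], LHS − RHS is always positive; it is smallest at x = 0, where it equals 1:
x = 0: LHS = 0² + 3·0 = 0, RHS = 2·0 - 1 = -1; 0 = -1 — FAILS
At the ends of the range:
x = -1000: LHS = (-1000)² + 3·(-1000) = 997000, RHS = 2·(-1000) - 1 = -2001; 997000 = -2001 — FAILS
x = 1000: LHS = 1000² + 3·1000 = 1003000, RHS = 2·1000 - 1 = 1999; 1003000 = 1999 — FAILS
Hence LHS − RHS is never 0, i.e. the two sides are never equal, so the claimed relation (=) fails for every integer in [-1000, 1000].

No integer in the range satisfies it.

Answer: Never true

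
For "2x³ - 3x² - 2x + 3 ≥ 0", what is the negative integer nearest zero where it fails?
Testing negative integers from -1 downward:
x = -1: LHS = 2·(-1)³ - 3·(-1)² - 2·(-1) + 3 = 0; 0 ≥ 0 — holds
x = -2: LHS = 2·(-2)³ - 3·(-2)² - 2·(-2) + 3 = -21; -21 ≥ 0 — FAILS  ← closest negative counterexample to 0

Answer: x = -2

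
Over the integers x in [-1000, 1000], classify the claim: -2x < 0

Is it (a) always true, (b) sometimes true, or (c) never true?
Holds at x = 1: LHS = -2·1 = -2; -2 < 0 — holds
Fails at x = 0: LHS = -2·0 = 0; 0 < 0 — FAILS
It is satisfied by some integers in the range but not all.

Answer: Sometimes true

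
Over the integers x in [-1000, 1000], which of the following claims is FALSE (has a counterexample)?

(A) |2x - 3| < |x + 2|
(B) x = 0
(A) x = 0: LHS = |2·0 - 3| = |-3| = 3, RHS = |0 + 2| = |2| = 2; 3 < 2 — FAILS
(B) x = 1: 1 = 0 — FAILS

Answer: Both A and B are false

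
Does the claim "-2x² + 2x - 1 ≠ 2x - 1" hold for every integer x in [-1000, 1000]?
The claim fails at x = 0:
x = 0: LHS = -2·0² + 2·0 - 1 = -1, RHS = 2·0 - 1 = -1; -1 ≠ -1 — FAILS

Because a single integer refutes it, the statement is false.

Answer: False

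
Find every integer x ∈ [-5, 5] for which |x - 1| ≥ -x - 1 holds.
Over all integers in [-5, 5], LHS − RHS is smallest at x = 0, where it equals 2:
x = 0: LHS = |0 - 1| = |-1| = 1, RHS = -0 - 1 = -1; 1 ≥ -1 — holds
At the ends of the range:
x = -5: LHS = |(-5) - 1| = |-6| = 6, RHS = -(-5) - 1 = 4; 6 ≥ 4 — holds
x = 5: LHS = |5 - 1| = |4| = 4, RHS = -5 - 1 = -6; 4 ≥ -6 — holds
Hence LHS − RHS is never negative, i.e. LHS ≥ RHS throughout, so the relation holds for every integer in [-5, 5].

Answer: All integers in [-5, 5]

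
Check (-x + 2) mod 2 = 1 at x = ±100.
x = 100: LHS = (-100 + 2) mod 2 = (-98) mod 2 = 0; 0 = 1 — FAILS
x = -100: LHS = (-(-100) + 2) mod 2 = 102 mod 2 = 0; 0 = 1 — FAILS

Answer: No, fails for both x = 100 and x = -100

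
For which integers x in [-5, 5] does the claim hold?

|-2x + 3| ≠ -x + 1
Over all integers in [-5, 5], LHS − RHS is always positive; it is smallest at x = 1, where it equals 1:
x = 1: LHS = |-2·1 + 3| = |1| = 1, RHS = -1 + 1 = 0; 1 ≠ 0 — holds
At the ends of the range:
x = -5: LHS = |-2·(-5) + 3| = |13| = 13, RHS = -(-5) + 1 = 6; 13 ≠ 6 — holds
x = 5: LHS = |-2·5 + 3| = |-7| = 7, RHS = -5 + 1 = -4; 7 ≠ -4 — holds
Hence LHS − RHS is never 0, i.e. the two sides are never equal, so the relation holds for every integer in [-5, 5].

Answer: All integers in [-5, 5]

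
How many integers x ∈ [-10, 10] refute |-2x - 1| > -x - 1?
Over all integers in [-10, 10], LHS − RHS is smallest at x = -1, where it equals 1:
x = -1: LHS = |-2·(-1) - 1| = |1| = 1, RHS = -(-1) - 1 = 0; 1 > 0 — holds
At the ends of the range:
x = -10: LHS = |-2·(-10) - 1| = |19| = 19, RHS = -(-10) - 1 = 9; 19 > 9 — holds
x = 10: LHS = |-2·10 - 1| = |-21| = 21, RHS = -10 - 1 = -11; 21 > -11 — holds
Hence LHS − RHS is never zero or negative, i.e. LHS > RHS throughout, so the relation holds for every integer in [-10, 10].

No counterexample appears in that range.

Answer: 0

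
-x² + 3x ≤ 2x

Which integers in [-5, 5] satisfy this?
Over all integers in [-5, 5], LHS − RHS is largest at x = 0, where it equals 0:
x = 0: LHS = -0² + 3·0 = 0, RHS = 2·0 = 0; 0 ≤ 0 — holds
At the ends of the range:
x = -5: LHS = -(-5)² + 3·(-5) = -40, RHS = 2·(-5) = -10; -40 ≤ -10 — holds
x = 5: LHS = -5² + 3·5 = -10, RHS = 2·5 = 10; -10 ≤ 10 — holds
Hence LHS − RHS is never positive, i.e. LHS ≤ RHS throughout, so the relation holds for every integer in [-5, 5].

Answer: All integers in [-5, 5]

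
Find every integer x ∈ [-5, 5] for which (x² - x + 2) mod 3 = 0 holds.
For a polynomial with integer coefficients, its value mod 3 depends only on x mod 3, so it suffices to check one representative of each residue class, x = 0, 1, 2:
x = 0: LHS = (0² - 0 + 2) mod 3 = 2 mod 3 = 2; 2 = 0 — FAILS
x = 1: LHS = (1² - 1 + 2) mod 3 = 2 mod 3 = 2; 2 = 0 — FAILS
x = 2: LHS = (2² - 2 + 2) mod 3 = 4 mod 3 = 1; 1 = 0 — FAILS
The relation fails in every residue class, so the claimed relation (=) fails for every integer in [-5, 5].

Answer: None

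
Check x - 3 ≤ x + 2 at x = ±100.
x = 100: LHS = 100 - 3 = 97, RHS = 100 + 2 = 102; 97 ≤ 102 — holds
x = -100: LHS = (-100) - 3 = -103, RHS = (-100) + 2 = -98; -103 ≤ -98 — holds

Answer: Yes, holds for both x = 100 and x = -100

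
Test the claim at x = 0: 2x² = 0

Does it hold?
x = 0: LHS = 2·0² = 0; 0 = 0 — holds

The relation is satisfied at x = 0.

Answer: Yes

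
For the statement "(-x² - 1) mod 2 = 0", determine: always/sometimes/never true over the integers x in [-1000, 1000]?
Holds at x = 1: LHS = (-1² - 1) mod 2 = (-2) mod 2 = 0; 0 = 0 — holds
Fails at x = 0: LHS = (-0² - 1) mod 2 = (-1) mod 2 = 1; 1 = 0 — FAILS
It is satisfied by some integers in the range but not all.

Answer: Sometimes true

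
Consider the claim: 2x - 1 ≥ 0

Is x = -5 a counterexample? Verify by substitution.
Substitute x = -5 into the relation:
x = -5: LHS = 2·(-5) - 1 = -11; -11 ≥ 0 — FAILS

Since the claim fails at x = -5, this value is a counterexample.

Answer: Yes, x = -5 is a counterexample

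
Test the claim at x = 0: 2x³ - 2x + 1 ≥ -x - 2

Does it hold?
x = 0: LHS = 2·0³ - 2·0 + 1 = 1, RHS = -0 - 2 = -2; 1 ≥ -2 — holds

The relation is satisfied at x = 0.

Answer: Yes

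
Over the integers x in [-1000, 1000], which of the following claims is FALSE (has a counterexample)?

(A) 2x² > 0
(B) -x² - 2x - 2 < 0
(A) x = 0: LHS = 2·0² = 0; 0 > 0 — FAILS

(B) Over all integers in [-1000, 1000], LHS − RHS is largest at x = -1, where it equals -1:
x = -1: LHS = -(-1)² - 2·(-1) - 2 = -1; -1 < 0 — holds
At the ends of the range:
x = -1000: LHS = -(-1000)² - 2·(-1000) - 2 = -998002; -998002 < 0 — holds
x = 1000: LHS = -1000² - 2·1000 - 2 = -1002002; -1002002 < 0 — holds
Hence LHS − RHS is never zero or positive, i.e. LHS < RHS throughout, so the relation holds for every integer in [-1000, 1000].

Only (A) has a counterexample.

Answer: A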